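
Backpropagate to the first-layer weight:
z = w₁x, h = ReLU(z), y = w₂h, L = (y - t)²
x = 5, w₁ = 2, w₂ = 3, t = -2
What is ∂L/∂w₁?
∂L/∂w₁ = 960

Forward pass:
z = w₁x = 2×5 = 10
h = ReLU(10) = 10
y = w₂h = 3×10 = 30

Backward pass:
∂L/∂y = 2(y - t) = 2(30 - -2) = 64
∂y/∂h = w₂ = 3
∂h/∂z = 1 (ReLU derivative)
∂z/∂w₁ = x = 5

∂L/∂w₁ = 64 × 3 × 1 × 5 = 960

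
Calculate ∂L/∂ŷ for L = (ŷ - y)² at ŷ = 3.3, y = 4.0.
∂L/∂ŷ = -1.4

∂L/∂ŷ = 2(ŷ - y) = 2(3.3 - 4.0) = 2(-0.7) = -1.4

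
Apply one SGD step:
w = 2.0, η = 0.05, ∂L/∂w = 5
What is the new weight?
w_new = 1.75

w_new = w - η·∂L/∂w = 2.0 - 0.05×(5) = 2.0 - (0.25) = 1.75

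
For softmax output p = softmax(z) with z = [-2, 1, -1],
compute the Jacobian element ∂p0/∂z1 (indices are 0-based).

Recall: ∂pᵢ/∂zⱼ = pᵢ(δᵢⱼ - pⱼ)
∂p0/∂z1 = -0.03545

p = softmax(z) = [0.04201, 0.8438, 0.1142]
p0 = 0.04201, p1 = 0.8438

∂p0/∂z1 = -p0 × p1 = -0.04201 × 0.8438 = -0.03545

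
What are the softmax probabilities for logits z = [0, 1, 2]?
p = [0.09, 0.2447, 0.6652]

exp(z) = [1, 2.718, 7.389]
Sum = 11.11
p = [0.09, 0.2447, 0.6652]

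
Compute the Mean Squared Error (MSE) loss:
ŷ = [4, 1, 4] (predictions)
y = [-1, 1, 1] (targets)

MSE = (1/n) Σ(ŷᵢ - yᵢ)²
MSE = 11.33

MSE = (1/3)((4--1)² + (1-1)² + (4-1)²) = (1/3)(25 + 0 + 9) = 11.33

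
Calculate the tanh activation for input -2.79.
-0.9925

tanh(-2.79) = (e^(-2.79) - e^(2.79))/(e^(-2.79) + e^(2.79)) = -0.9925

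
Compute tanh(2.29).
0.9797

tanh(2.29) = (e^(2.29) - e^(-2.29))/(e^(2.29) + e^(-2.29)) = 0.9797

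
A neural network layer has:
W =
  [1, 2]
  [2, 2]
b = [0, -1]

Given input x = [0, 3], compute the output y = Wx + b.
y = [6, 5]

Wx = [1×0 + 2×3, 2×0 + 2×3]
   = [6, 6]
y = Wx + b = [6 + 0, 6 + -1] = [6, 5]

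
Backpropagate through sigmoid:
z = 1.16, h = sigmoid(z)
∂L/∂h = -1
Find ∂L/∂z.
∂L/∂z = -0.1817

σ(1.16) = 0.7613
σ'(1.16) = σ(1.16)(1 - σ(1.16)) = 0.7613 × 0.2387 = 0.1817
∂L/∂z = ∂L/∂h · σ'(z) = -1 × 0.1817 = -0.1817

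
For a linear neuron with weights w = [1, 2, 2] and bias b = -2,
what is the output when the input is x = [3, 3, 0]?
y = 7

y = (1)(3) + (2)(3) + (2)(0) + -2 = 7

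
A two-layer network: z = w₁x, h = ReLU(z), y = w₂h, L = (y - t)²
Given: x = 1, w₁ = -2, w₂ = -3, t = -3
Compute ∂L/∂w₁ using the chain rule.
∂L/∂w₁ = 0

Forward pass:
z = w₁x = -2×1 = -2
h = ReLU(-2) = 0
y = w₂h = -3×0 = 0

Backward pass:
∂L/∂y = 2(y - t) = 2(0 - -3) = 6
∂y/∂h = w₂ = -3
∂h/∂z = 0 (ReLU derivative)
∂z/∂w₁ = x = 1

∂L/∂w₁ = 6 × -3 × 0 × 1 = 0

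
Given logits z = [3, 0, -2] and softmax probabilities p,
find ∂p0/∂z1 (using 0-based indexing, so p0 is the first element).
∂p0/∂z1 = -0.0446

p = softmax(z) = [0.9465, 0.04712, 0.006377]
p0 = 0.9465, p1 = 0.04712

∂p0/∂z1 = -p0 × p1 = -0.9465 × 0.04712 = -0.0446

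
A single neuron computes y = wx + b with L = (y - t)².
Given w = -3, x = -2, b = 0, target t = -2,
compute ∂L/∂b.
∂L/∂b = 16

y = wx + b = (-3)(-2) + 0 = 6
∂L/∂y = 2(y - t) = 2(6 - -2) = 16
∂y/∂b = 1
∂L/∂b = ∂L/∂y · ∂y/∂b = 16 × 1 = 16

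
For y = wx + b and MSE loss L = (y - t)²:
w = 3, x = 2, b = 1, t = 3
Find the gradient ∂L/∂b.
∂L/∂b = 8

y = wx + b = (3)(2) + 1 = 7
∂L/∂y = 2(y - t) = 2(7 - 3) = 8
∂y/∂b = 1
∂L/∂b = ∂L/∂y · ∂y/∂b = 8 × 1 = 8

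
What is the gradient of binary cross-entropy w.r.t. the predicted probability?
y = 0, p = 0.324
∂L/∂p = 1.479

∂L/∂p = -y/p + (1-y)/(1-p) = 0 + 1/0.676 = 1.479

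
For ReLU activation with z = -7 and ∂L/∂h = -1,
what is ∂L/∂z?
∂L/∂z = 0

h = ReLU(-7) = 0
Since z < 0: ∂h/∂z = 0
∂L/∂z = ∂L/∂h · ∂h/∂z = -1 × 0 = 0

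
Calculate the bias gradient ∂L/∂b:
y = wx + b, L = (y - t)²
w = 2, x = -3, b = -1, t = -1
∂L/∂b = -12

y = wx + b = (2)(-3) + -1 = -7
∂L/∂y = 2(y - t) = 2(-7 - -1) = -12
∂y/∂b = 1
∂L/∂b = ∂L/∂y · ∂y/∂b = -12 × 1 = -12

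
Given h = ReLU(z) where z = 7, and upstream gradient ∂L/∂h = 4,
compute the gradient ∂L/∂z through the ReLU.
∂L/∂z = 4

h = ReLU(7) = 7
Since z > 0: ∂h/∂z = 1
∂L/∂z = ∂L/∂h · ∂h/∂z = 4 × 1 = 4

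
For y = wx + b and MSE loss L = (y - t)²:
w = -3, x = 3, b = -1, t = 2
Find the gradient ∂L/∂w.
∂L/∂w = -72

y = wx + b = (-3)(3) + -1 = -10
∂L/∂y = 2(y - t) = 2(-10 - 2) = -24
∂y/∂w = x = 3
∂L/∂w = ∂L/∂y · ∂y/∂w = -24 × 3 = -72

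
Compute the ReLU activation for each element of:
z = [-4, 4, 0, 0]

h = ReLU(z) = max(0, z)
h = [0, 4, 0, 0]

ReLU applied element-wise: max(0,-4)=0, max(0,4)=4, max(0,0)=0, max(0,0)=0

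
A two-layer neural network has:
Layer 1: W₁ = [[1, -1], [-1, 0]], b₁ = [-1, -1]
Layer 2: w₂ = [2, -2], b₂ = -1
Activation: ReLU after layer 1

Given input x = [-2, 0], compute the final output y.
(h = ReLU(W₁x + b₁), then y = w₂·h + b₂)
y = -3

Layer 1 pre-activation: z₁ = [-3, 1]
After ReLU: h = [0, 1]
Layer 2 output: y = 2×0 + -2×1 + -1 = -3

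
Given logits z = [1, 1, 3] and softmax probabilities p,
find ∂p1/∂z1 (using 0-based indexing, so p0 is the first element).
∂p1/∂z1 = 0.09516

p = softmax(z) = [0.1065, 0.1065, 0.787]
p1 = 0.1065

∂p1/∂z1 = p1(1 - p1) = 0.1065 × (1 - 0.1065) = 0.09516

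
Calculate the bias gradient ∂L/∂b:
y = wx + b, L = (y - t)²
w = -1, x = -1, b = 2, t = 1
∂L/∂b = 4

y = wx + b = (-1)(-1) + 2 = 3
∂L/∂y = 2(y - t) = 2(3 - 1) = 4
∂y/∂b = 1
∂L/∂b = ∂L/∂y · ∂y/∂b = 4 × 1 = 4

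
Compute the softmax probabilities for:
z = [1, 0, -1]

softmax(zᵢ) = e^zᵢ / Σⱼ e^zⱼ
p = [0.6652, 0.2447, 0.09]

exp(z) = [2.718, 1, 0.3679]
Sum = 4.086
p = [0.6652, 0.2447, 0.09]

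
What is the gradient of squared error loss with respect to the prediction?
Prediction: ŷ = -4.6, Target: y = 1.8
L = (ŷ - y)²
∂L/∂ŷ = -12.8

∂L/∂ŷ = 2(ŷ - y) = 2(-4.6 - 1.8) = 2(-6.4) = -12.8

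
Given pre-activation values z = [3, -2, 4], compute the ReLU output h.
h = [3, 0, 4]

ReLU applied element-wise: max(0,3)=3, max(0,-2)=0, max(0,4)=4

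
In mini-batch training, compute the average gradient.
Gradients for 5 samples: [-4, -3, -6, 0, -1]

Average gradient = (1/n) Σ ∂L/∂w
Average gradient = -2.8

Average = (1/5)(-4 + -3 + -6 + 0 + -1) = -14/5 = -2.8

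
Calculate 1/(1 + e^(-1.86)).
0.8653

sigmoid(1.86) = 1/(1 + e^(-1.86)) = 1/(1 + 0.1557) = 0.8653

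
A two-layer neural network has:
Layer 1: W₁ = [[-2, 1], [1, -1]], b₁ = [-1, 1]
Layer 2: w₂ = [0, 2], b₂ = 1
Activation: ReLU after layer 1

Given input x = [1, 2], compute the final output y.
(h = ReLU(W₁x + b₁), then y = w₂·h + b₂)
y = 1

Layer 1 pre-activation: z₁ = [-1, 0]
After ReLU: h = [0, 0]
Layer 2 output: y = 0×0 + 2×0 + 1 = 1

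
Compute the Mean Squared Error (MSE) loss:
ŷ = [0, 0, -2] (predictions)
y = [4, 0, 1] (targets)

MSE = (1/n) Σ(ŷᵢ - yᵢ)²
MSE = 8.333

MSE = (1/3)((0-4)² + (0-0)² + (-2-1)²) = (1/3)(16 + 0 + 9) = 8.333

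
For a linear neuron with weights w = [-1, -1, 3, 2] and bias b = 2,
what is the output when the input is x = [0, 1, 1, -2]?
y = 0

y = (-1)(0) + (-1)(1) + (3)(1) + (2)(-2) + 2 = 0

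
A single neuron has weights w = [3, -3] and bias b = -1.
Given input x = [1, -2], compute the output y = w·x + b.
y = 8

y = (3)(1) + (-3)(-2) + -1 = 8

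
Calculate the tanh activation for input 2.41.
0.984

tanh(2.41) = (e^(2.41) - e^(-2.41))/(e^(2.41) + e^(-2.41)) = 0.984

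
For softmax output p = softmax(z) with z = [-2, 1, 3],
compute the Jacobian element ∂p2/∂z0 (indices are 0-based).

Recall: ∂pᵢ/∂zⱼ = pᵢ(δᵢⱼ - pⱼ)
∂p2/∂z0 = -0.005166

p = softmax(z) = [0.0059, 0.1185, 0.8756]
p2 = 0.8756, p0 = 0.0059

∂p2/∂z0 = -p2 × p0 = -0.8756 × 0.0059 = -0.005166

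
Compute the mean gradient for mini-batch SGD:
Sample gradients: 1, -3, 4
Average gradient = 0.6667

Average = (1/3)(1 + -3 + 4) = 2/3 = 0.6667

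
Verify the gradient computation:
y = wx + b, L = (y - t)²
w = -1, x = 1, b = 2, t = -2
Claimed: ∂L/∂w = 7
Incorrect

y = (-1)(1) + 2 = 1
∂L/∂y = 2(y - t) = 2(1 - -2) = 6
∂y/∂w = x = 1
∂L/∂w = 6 × 1 = 6

Claimed value: 7
Incorrect: The correct gradient is 6.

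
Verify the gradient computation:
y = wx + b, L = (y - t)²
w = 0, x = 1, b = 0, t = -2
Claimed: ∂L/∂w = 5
Incorrect

y = (0)(1) + 0 = 0
∂L/∂y = 2(y - t) = 2(0 - -2) = 4
∂y/∂w = x = 1
∂L/∂w = 4 × 1 = 4

Claimed value: 5
Incorrect: The correct gradient is 4.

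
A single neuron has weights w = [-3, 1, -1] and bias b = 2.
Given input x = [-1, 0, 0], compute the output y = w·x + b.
y = 5

y = (-3)(-1) + (1)(0) + (-1)(0) + 2 = 5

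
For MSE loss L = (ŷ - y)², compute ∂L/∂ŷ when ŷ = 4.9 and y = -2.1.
∂L/∂ŷ = 14.0

∂L/∂ŷ = 2(ŷ - y) = 2(4.9 - -2.1) = 2(7.0) = 14.0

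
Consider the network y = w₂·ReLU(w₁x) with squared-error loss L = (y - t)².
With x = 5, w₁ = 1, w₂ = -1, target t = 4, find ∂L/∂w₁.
∂L/∂w₁ = 90

Forward pass:
z = w₁x = 1×5 = 5
h = ReLU(5) = 5
y = w₂h = -1×5 = -5

Backward pass:
∂L/∂y = 2(y - t) = 2(-5 - 4) = -18
∂y/∂h = w₂ = -1
∂h/∂z = 1 (ReLU derivative)
∂z/∂w₁ = x = 5

∂L/∂w₁ = -18 × -1 × 1 × 5 = 90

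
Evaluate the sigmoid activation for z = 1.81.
0.8594

sigmoid(1.81) = 1/(1 + e^(-1.81)) = 1/(1 + 0.1637) = 0.8594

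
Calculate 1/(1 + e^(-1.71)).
0.8468

sigmoid(1.71) = 1/(1 + e^(-1.71)) = 1/(1 + 0.1809) = 0.8468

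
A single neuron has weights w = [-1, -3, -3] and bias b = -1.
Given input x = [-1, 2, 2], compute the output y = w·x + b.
y = -12

y = (-1)(-1) + (-3)(2) + (-3)(2) + -1 = -12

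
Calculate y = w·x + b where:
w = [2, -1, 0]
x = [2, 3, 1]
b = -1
y = 0

y = (2)(2) + (-1)(3) + (0)(1) + -1 = 0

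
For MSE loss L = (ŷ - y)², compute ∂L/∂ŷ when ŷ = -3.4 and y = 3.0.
∂L/∂ŷ = -12.8

∂L/∂ŷ = 2(ŷ - y) = 2(-3.4 - 3.0) = 2(-6.4) = -12.8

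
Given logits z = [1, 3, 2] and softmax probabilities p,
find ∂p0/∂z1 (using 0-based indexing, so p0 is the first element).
∂p0/∂z1 = -0.05989

p = softmax(z) = [0.09003, 0.6652, 0.2447]
p0 = 0.09003, p1 = 0.6652

∂p0/∂z1 = -p0 × p1 = -0.09003 × 0.6652 = -0.05989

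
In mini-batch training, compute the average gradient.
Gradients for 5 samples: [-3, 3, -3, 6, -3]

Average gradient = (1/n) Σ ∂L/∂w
Average gradient = 0

Average = (1/5)(-3 + 3 + -3 + 6 + -3) = 0/5 = 0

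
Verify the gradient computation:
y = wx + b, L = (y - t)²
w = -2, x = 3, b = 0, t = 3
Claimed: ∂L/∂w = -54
Correct

y = (-2)(3) + 0 = -6
∂L/∂y = 2(y - t) = 2(-6 - 3) = -18
∂y/∂w = x = 3
∂L/∂w = -18 × 3 = -54

Claimed value: -54
Correct: The correct gradient is -54.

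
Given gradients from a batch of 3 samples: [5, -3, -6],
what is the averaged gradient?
Average gradient = -1.333

Average = (1/3)(5 + -3 + -6) = -4/3 = -1.333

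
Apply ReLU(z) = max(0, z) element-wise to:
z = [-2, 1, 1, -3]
h = [0, 1, 1, 0]

ReLU applied element-wise: max(0,-2)=0, max(0,1)=1, max(0,1)=1, max(0,-3)=0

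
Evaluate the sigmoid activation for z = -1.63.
0.1638

sigmoid(-1.63) = 1/(1 + e^(1.63)) = 1/(1 + 5.104) = 0.1638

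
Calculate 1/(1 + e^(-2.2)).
0.9002

sigmoid(2.2) = 1/(1 + e^(-2.2)) = 1/(1 + 0.1108) = 0.9002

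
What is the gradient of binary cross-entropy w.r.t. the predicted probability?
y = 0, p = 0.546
∂L/∂p = 2.203

∂L/∂p = -y/p + (1-y)/(1-p) = 0 + 1/0.454 = 2.203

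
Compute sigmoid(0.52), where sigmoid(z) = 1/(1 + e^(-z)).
0.6271

sigmoid(0.52) = 1/(1 + e^(-0.52)) = 1/(1 + 0.5945) = 0.6271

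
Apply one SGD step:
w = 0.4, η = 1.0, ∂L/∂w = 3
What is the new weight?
w_new = -2.6

w_new = w - η·∂L/∂w = 0.4 - 1.0×(3) = 0.4 - (3) = -2.6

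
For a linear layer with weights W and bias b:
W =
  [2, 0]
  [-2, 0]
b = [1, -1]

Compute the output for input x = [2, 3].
y = [5, -5]

Wx = [2×2 + 0×3, -2×2 + 0×3]
   = [4, -4]
y = Wx + b = [4 + 1, -4 + -1] = [5, -5]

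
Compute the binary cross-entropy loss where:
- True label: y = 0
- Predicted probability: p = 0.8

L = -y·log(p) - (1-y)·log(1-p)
L = 1.609

L = -0·log(0.8) - 1·log(0.2) = -log(0.2) = 1.609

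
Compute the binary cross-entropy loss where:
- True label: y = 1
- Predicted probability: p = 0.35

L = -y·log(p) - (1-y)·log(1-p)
L = 1.05

L = -1·log(0.35) - 0·log(0.65) = -log(0.35) = 1.05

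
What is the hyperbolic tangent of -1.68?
-0.9329

tanh(-1.68) = (e^(-1.68) - e^(1.68))/(e^(-1.68) + e^(1.68)) = -0.9329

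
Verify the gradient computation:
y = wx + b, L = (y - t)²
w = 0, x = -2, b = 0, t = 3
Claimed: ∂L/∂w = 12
Correct

y = (0)(-2) + 0 = 0
∂L/∂y = 2(y - t) = 2(0 - 3) = -6
∂y/∂w = x = -2
∂L/∂w = -6 × -2 = 12

Claimed value: 12
Correct: The correct gradient is 12.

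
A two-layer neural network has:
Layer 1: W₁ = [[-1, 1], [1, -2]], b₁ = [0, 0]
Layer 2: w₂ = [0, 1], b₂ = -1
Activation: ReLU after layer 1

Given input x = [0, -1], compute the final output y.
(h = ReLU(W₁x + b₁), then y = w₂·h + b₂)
y = 1

Layer 1 pre-activation: z₁ = [-1, 2]
After ReLU: h = [0, 2]
Layer 2 output: y = 0×0 + 1×2 + -1 = 1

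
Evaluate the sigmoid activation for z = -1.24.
0.2244

sigmoid(-1.24) = 1/(1 + e^(1.24)) = 1/(1 + 3.456) = 0.2244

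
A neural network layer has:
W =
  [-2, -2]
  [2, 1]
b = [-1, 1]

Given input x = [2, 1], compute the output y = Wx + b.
y = [-7, 6]

Wx = [-2×2 + -2×1, 2×2 + 1×1]
   = [-6, 5]
y = Wx + b = [-6 + -1, 5 + 1] = [-7, 6]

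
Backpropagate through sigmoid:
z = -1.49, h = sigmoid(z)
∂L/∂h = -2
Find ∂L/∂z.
∂L/∂z = -0.3002

σ(-1.49) = 0.1839
σ'(-1.49) = σ(-1.49)(1 - σ(-1.49)) = 0.1839 × 0.8161 = 0.1501
∂L/∂z = ∂L/∂h · σ'(z) = -2 × 0.1501 = -0.3002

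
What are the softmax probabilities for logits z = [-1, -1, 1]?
p = [0.1065, 0.1065, 0.787]

exp(z) = [0.3679, 0.3679, 2.718]
Sum = 3.454
p = [0.1065, 0.1065, 0.787]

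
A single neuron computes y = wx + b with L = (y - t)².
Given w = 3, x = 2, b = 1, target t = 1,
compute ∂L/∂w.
∂L/∂w = 24

y = wx + b = (3)(2) + 1 = 7
∂L/∂y = 2(y - t) = 2(7 - 1) = 12
∂y/∂w = x = 2
∂L/∂w = ∂L/∂y · ∂y/∂w = 12 × 2 = 24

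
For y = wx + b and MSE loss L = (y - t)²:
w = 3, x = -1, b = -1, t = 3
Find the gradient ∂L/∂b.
∂L/∂b = -14

y = wx + b = (3)(-1) + -1 = -4
∂L/∂y = 2(y - t) = 2(-4 - 3) = -14
∂y/∂b = 1
∂L/∂b = ∂L/∂y · ∂y/∂b = -14 × 1 = -14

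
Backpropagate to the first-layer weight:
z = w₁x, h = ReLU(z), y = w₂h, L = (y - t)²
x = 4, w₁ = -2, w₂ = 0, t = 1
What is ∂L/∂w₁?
∂L/∂w₁ = 0

Forward pass:
z = w₁x = -2×4 = -8
h = ReLU(-8) = 0
y = w₂h = 0×0 = 0

Backward pass:
∂L/∂y = 2(y - t) = 2(0 - 1) = -2
∂y/∂h = w₂ = 0
∂h/∂z = 0 (ReLU derivative)
∂z/∂w₁ = x = 4

∂L/∂w₁ = -2 × 0 × 0 × 4 = 0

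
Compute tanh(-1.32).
-0.8668

tanh(-1.32) = (e^(-1.32) - e^(1.32))/(e^(-1.32) + e^(1.32)) = -0.8668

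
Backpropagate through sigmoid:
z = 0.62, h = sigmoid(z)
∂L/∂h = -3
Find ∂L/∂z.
∂L/∂z = -0.6823

σ(0.62) = 0.6502
σ'(0.62) = σ(0.62)(1 - σ(0.62)) = 0.6502 × 0.3498 = 0.2274
∂L/∂z = ∂L/∂h · σ'(z) = -3 × 0.2274 = -0.6823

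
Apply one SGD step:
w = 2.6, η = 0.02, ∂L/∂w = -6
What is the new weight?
w_new = 2.72

w_new = w - η·∂L/∂w = 2.6 - 0.02×(-6) = 2.6 - (-0.12) = 2.72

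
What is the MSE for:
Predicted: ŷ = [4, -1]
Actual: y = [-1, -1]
MSE = 12.5

MSE = (1/2)((4--1)² + (-1--1)²) = (1/2)(25 + 0) = 12.5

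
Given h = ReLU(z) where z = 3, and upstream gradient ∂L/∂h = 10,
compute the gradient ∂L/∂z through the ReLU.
∂L/∂z = 10

h = ReLU(3) = 3
Since z > 0: ∂h/∂z = 1
∂L/∂z = ∂L/∂h · ∂h/∂z = 10 × 1 = 10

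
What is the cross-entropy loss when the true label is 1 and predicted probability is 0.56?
L = 0.5798

L = -1·log(0.56) - 0·log(0.44) = -log(0.56) = 0.5798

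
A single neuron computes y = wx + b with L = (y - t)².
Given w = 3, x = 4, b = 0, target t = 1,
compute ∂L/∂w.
∂L/∂w = 88

y = wx + b = (3)(4) + 0 = 12
∂L/∂y = 2(y - t) = 2(12 - 1) = 22
∂y/∂w = x = 4
∂L/∂w = ∂L/∂y · ∂y/∂w = 22 × 4 = 88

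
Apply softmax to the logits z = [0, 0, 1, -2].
p = [0.206, 0.206, 0.5601, 0.0279]

exp(z) = [1, 1, 2.718, 0.1353]
Sum = 4.854
p = [0.206, 0.206, 0.5601, 0.0279]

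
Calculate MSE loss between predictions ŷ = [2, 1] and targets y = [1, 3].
MSE = 2.5

MSE = (1/2)((2-1)² + (1-3)²) = (1/2)(1 + 4) = 2.5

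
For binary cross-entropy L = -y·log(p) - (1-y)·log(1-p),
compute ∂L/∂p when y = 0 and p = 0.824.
∂L/∂p = 5.682

∂L/∂p = -y/p + (1-y)/(1-p) = 0 + 1/0.176 = 5.682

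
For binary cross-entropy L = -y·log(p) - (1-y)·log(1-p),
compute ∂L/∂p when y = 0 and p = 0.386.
∂L/∂p = 1.629

∂L/∂p = -y/p + (1-y)/(1-p) = 0 + 1/0.614 = 1.629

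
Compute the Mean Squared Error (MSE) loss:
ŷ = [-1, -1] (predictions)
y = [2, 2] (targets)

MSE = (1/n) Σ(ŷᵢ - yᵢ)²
MSE = 9

MSE = (1/2)((-1-2)² + (-1-2)²) = (1/2)(9 + 9) = 9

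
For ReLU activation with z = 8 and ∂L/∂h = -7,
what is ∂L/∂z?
∂L/∂z = -7

h = ReLU(8) = 8
Since z > 0: ∂h/∂z = 1
∂L/∂z = ∂L/∂h · ∂h/∂z = -7 × 1 = -7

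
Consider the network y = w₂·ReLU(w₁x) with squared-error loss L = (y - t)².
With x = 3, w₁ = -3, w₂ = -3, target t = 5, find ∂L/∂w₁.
∂L/∂w₁ = 0

Forward pass:
z = w₁x = -3×3 = -9
h = ReLU(-9) = 0
y = w₂h = -3×0 = 0

Backward pass:
∂L/∂y = 2(y - t) = 2(0 - 5) = -10
∂y/∂h = w₂ = -3
∂h/∂z = 0 (ReLU derivative)
∂z/∂w₁ = x = 3

∂L/∂w₁ = -10 × -3 × 0 × 3 = 0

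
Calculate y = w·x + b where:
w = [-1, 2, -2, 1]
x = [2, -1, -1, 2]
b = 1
y = 1

y = (-1)(2) + (2)(-1) + (-2)(-1) + (1)(2) + 1 = 1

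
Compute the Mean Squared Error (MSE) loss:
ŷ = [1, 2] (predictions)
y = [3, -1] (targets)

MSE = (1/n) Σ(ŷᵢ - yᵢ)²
MSE = 6.5

MSE = (1/2)((1-3)² + (2--1)²) = (1/2)(4 + 9) = 6.5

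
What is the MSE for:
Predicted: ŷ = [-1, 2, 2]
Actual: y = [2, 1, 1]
MSE = 3.667

MSE = (1/3)((-1-2)² + (2-1)² + (2-1)²) = (1/3)(9 + 1 + 1) = 3.667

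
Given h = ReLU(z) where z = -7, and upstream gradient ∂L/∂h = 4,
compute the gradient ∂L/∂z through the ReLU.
∂L/∂z = 0

h = ReLU(-7) = 0
Since z < 0: ∂h/∂z = 0
∂L/∂z = ∂L/∂h · ∂h/∂z = 4 × 0 = 0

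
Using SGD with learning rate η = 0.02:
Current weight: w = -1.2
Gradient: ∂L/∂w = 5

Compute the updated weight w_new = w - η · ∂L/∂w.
w_new = -1.3

w_new = w - η·∂L/∂w = -1.2 - 0.02×(5) = -1.2 - (0.1) = -1.3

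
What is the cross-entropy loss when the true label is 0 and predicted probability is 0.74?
L = 1.347

L = -0·log(0.74) - 1·log(0.26) = -log(0.26) = 1.347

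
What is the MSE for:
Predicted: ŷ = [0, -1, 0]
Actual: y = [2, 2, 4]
MSE = 9.667

MSE = (1/3)((0-2)² + (-1-2)² + (0-4)²) = (1/3)(4 + 9 + 16) = 9.667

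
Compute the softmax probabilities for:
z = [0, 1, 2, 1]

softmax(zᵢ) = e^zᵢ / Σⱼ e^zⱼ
p = [0.0723, 0.1966, 0.5344, 0.1966]

exp(z) = [1, 2.718, 7.389, 2.718]
Sum = 13.83
p = [0.0723, 0.1966, 0.5344, 0.1966]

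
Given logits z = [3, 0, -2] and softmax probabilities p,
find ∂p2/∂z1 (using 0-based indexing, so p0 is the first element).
∂p2/∂z1 = -0.0003005

p = softmax(z) = [0.9465, 0.04712, 0.006377]
p2 = 0.006377, p1 = 0.04712

∂p2/∂z1 = -p2 × p1 = -0.006377 × 0.04712 = -0.0003005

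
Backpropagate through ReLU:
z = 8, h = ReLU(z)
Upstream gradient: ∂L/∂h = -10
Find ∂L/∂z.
∂L/∂z = -10

h = ReLU(8) = 8
Since z > 0: ∂h/∂z = 1
∂L/∂z = ∂L/∂h · ∂h/∂z = -10 × 1 = -10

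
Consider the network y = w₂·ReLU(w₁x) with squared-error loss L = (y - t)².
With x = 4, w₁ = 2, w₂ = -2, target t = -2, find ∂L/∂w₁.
∂L/∂w₁ = 224

Forward pass:
z = w₁x = 2×4 = 8
h = ReLU(8) = 8
y = w₂h = -2×8 = -16

Backward pass:
∂L/∂y = 2(y - t) = 2(-16 - -2) = -28
∂y/∂h = w₂ = -2
∂h/∂z = 1 (ReLU derivative)
∂z/∂w₁ = x = 4

∂L/∂w₁ = -28 × -2 × 1 × 4 = 224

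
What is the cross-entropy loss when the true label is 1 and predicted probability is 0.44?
L = 0.821

L = -1·log(0.44) - 0·log(0.56) = -log(0.44) = 0.821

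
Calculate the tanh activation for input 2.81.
0.9928

tanh(2.81) = (e^(2.81) - e^(-2.81))/(e^(2.81) + e^(-2.81)) = 0.9928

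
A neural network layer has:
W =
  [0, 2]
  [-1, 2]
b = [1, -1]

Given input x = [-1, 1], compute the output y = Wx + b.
y = [3, 2]

Wx = [0×-1 + 2×1, -1×-1 + 2×1]
   = [2, 3]
y = Wx + b = [2 + 1, 3 + -1] = [3, 2]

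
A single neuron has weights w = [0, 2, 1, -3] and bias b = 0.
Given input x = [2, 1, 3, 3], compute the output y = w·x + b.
y = -4

y = (0)(2) + (2)(1) + (1)(3) + (-3)(3) + 0 = -4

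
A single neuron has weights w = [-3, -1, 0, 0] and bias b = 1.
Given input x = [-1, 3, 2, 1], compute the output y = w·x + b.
y = 1

y = (-3)(-1) + (-1)(3) + (0)(2) + (0)(1) + 1 = 1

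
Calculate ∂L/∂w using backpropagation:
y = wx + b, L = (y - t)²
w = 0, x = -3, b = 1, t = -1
∂L/∂w = -12

y = wx + b = (0)(-3) + 1 = 1
∂L/∂y = 2(y - t) = 2(1 - -1) = 4
∂y/∂w = x = -3
∂L/∂w = ∂L/∂y · ∂y/∂w = 4 × -3 = -12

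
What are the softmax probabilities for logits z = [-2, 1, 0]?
p = [0.0351, 0.7054, 0.2595]

exp(z) = [0.1353, 2.718, 1]
Sum = 3.854
p = [0.0351, 0.7054, 0.2595]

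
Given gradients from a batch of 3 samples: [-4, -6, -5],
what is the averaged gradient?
Average gradient = -5

Average = (1/3)(-4 + -6 + -5) = -15/3 = -5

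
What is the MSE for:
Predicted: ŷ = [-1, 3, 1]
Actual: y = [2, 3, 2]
MSE = 3.333

MSE = (1/3)((-1-2)² + (3-3)² + (1-2)²) = (1/3)(9 + 0 + 1) = 3.333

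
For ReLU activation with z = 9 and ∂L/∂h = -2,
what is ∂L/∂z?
∂L/∂z = -2

h = ReLU(9) = 9
Since z > 0: ∂h/∂z = 1
∂L/∂z = ∂L/∂h · ∂h/∂z = -2 × 1 = -2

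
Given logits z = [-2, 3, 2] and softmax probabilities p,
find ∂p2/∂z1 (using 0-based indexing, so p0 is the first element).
∂p2/∂z1 = -0.1947

p = softmax(z) = [0.004902, 0.7275, 0.2676]
p2 = 0.2676, p1 = 0.7275

∂p2/∂z1 = -p2 × p1 = -0.2676 × 0.7275 = -0.1947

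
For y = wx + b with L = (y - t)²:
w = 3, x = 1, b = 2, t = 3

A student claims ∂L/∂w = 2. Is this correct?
Incorrect

y = (3)(1) + 2 = 5
∂L/∂y = 2(y - t) = 2(5 - 3) = 4
∂y/∂w = x = 1
∂L/∂w = 4 × 1 = 4

Claimed value: 2
Incorrect: The correct gradient is 4.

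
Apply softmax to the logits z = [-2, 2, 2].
p = [0.0091, 0.4955, 0.4955]

exp(z) = [0.1353, 7.389, 7.389]
Sum = 14.91
p = [0.0091, 0.4955, 0.4955]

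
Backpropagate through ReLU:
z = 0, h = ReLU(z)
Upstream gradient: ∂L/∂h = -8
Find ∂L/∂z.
∂L/∂z = 0

h = ReLU(0) = 0
At z = 0: ∂h/∂z = 0 (by convention)
∂L/∂z = ∂L/∂h · ∂h/∂z = -8 × 0 = 0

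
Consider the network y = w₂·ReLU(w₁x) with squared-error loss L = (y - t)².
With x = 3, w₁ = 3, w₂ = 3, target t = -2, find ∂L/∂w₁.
∂L/∂w₁ = 522

Forward pass:
z = w₁x = 3×3 = 9
h = ReLU(9) = 9
y = w₂h = 3×9 = 27

Backward pass:
∂L/∂y = 2(y - t) = 2(27 - -2) = 58
∂y/∂h = w₂ = 3
∂h/∂z = 1 (ReLU derivative)
∂z/∂w₁ = x = 3

∂L/∂w₁ = 58 × 3 × 1 × 3 = 522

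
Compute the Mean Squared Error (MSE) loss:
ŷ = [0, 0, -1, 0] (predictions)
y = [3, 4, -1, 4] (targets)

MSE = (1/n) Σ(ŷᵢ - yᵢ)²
MSE = 10.25

MSE = (1/4)((0-3)² + (0-4)² + (-1--1)² + (0-4)²) = (1/4)(9 + 16 + 0 + 16) = 10.25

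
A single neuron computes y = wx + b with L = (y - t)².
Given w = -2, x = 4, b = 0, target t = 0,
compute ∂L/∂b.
∂L/∂b = -16

y = wx + b = (-2)(4) + 0 = -8
∂L/∂y = 2(y - t) = 2(-8 - 0) = -16
∂y/∂b = 1
∂L/∂b = ∂L/∂y · ∂y/∂b = -16 × 1 = -16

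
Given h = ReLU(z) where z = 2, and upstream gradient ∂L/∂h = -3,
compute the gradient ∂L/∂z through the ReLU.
∂L/∂z = -3

h = ReLU(2) = 2
Since z > 0: ∂h/∂z = 1
∂L/∂z = ∂L/∂h · ∂h/∂z = -3 × 1 = -3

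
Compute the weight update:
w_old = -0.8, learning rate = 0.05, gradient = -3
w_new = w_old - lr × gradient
w_new = -0.65

w_new = w - η·∂L/∂w = -0.8 - 0.05×(-3) = -0.8 - (-0.15) = -0.65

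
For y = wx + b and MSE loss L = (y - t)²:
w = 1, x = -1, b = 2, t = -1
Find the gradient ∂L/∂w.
∂L/∂w = -4

y = wx + b = (1)(-1) + 2 = 1
∂L/∂y = 2(y - t) = 2(1 - -1) = 4
∂y/∂w = x = -1
∂L/∂w = ∂L/∂y · ∂y/∂w = 4 × -1 = -4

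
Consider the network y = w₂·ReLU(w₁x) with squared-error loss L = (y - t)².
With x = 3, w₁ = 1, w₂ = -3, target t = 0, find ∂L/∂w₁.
∂L/∂w₁ = 162

Forward pass:
z = w₁x = 1×3 = 3
h = ReLU(3) = 3
y = w₂h = -3×3 = -9

Backward pass:
∂L/∂y = 2(y - t) = 2(-9 - 0) = -18
∂y/∂h = w₂ = -3
∂h/∂z = 1 (ReLU derivative)
∂z/∂w₁ = x = 3

∂L/∂w₁ = -18 × -3 × 1 × 3 = 162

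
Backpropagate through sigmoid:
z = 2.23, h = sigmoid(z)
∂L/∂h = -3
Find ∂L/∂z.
∂L/∂z = -0.263

σ(2.23) = 0.9029
σ'(2.23) = σ(2.23)(1 - σ(2.23)) = 0.9029 × 0.09709 = 0.08766
∂L/∂z = ∂L/∂h · σ'(z) = -3 × 0.08766 = -0.263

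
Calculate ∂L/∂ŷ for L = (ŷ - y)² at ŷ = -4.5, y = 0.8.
∂L/∂ŷ = -10.6

∂L/∂ŷ = 2(ŷ - y) = 2(-4.5 - 0.8) = 2(-5.3) = -10.6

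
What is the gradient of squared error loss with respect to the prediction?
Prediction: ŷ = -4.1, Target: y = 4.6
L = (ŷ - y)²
∂L/∂ŷ = -17.4

∂L/∂ŷ = 2(ŷ - y) = 2(-4.1 - 4.6) = 2(-8.7) = -17.4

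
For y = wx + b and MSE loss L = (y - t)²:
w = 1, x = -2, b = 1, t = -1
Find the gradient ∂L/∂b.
∂L/∂b = 0

y = wx + b = (1)(-2) + 1 = -1
∂L/∂y = 2(y - t) = 2(-1 - -1) = 0
∂y/∂b = 1
∂L/∂b = ∂L/∂y · ∂y/∂b = 0 × 1 = 0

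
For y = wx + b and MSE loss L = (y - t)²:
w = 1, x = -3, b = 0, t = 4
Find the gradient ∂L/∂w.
∂L/∂w = 42

y = wx + b = (1)(-3) + 0 = -3
∂L/∂y = 2(y - t) = 2(-3 - 4) = -14
∂y/∂w = x = -3
∂L/∂w = ∂L/∂y · ∂y/∂w = -14 × -3 = 42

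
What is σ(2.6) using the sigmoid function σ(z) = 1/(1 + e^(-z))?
0.9309

sigmoid(2.6) = 1/(1 + e^(-2.6)) = 1/(1 + 0.07427) = 0.9309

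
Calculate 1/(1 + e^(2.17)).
0.1025

sigmoid(-2.17) = 1/(1 + e^(2.17)) = 1/(1 + 8.758) = 0.1025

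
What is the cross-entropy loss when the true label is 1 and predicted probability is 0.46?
L = 0.7765

L = -1·log(0.46) - 0·log(0.54) = -log(0.46) = 0.7765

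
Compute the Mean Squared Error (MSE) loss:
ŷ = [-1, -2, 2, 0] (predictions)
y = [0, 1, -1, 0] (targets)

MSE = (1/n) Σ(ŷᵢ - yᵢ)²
MSE = 4.75

MSE = (1/4)((-1-0)² + (-2-1)² + (2--1)² + (0-0)²) = (1/4)(1 + 9 + 9 + 0) = 4.75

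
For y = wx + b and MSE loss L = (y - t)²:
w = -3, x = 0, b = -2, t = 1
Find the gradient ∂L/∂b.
∂L/∂b = -6

y = wx + b = (-3)(0) + -2 = -2
∂L/∂y = 2(y - t) = 2(-2 - 1) = -6
∂y/∂b = 1
∂L/∂b = ∂L/∂y · ∂y/∂b = -6 × 1 = -6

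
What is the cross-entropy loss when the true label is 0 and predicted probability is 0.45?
L = 0.5978

L = -0·log(0.45) - 1·log(0.55) = -log(0.55) = 0.5978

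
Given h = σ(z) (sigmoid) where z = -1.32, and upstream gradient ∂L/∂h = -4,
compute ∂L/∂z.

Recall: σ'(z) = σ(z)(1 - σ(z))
∂L/∂z = -0.6655

σ(-1.32) = 0.2108
σ'(-1.32) = σ(-1.32)(1 - σ(-1.32)) = 0.2108 × 0.7892 = 0.1664
∂L/∂z = ∂L/∂h · σ'(z) = -4 × 0.1664 = -0.6655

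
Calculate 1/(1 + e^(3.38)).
0.03293

sigmoid(-3.38) = 1/(1 + e^(3.38)) = 1/(1 + 29.37) = 0.03293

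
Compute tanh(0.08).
0.07983

tanh(0.08) = (e^(0.08) - e^(-0.08))/(e^(0.08) + e^(-0.08)) = 0.07983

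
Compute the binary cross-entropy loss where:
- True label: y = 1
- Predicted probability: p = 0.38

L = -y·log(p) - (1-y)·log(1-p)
L = 0.9676

L = -1·log(0.38) - 0·log(0.62) = -log(0.38) = 0.9676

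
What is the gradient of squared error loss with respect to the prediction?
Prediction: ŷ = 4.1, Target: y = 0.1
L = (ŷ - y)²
∂L/∂ŷ = 8.0

∂L/∂ŷ = 2(ŷ - y) = 2(4.1 - 0.1) = 2(4.0) = 8.0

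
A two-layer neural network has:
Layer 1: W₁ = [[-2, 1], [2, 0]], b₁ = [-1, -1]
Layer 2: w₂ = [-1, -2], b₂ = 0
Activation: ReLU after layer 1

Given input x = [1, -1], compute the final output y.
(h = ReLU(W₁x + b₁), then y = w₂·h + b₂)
y = -2

Layer 1 pre-activation: z₁ = [-4, 1]
After ReLU: h = [0, 1]
Layer 2 output: y = -1×0 + -2×1 + 0 = -2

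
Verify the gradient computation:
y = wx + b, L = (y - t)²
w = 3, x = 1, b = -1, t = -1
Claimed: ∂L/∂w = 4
Incorrect

y = (3)(1) + -1 = 2
∂L/∂y = 2(y - t) = 2(2 - -1) = 6
∂y/∂w = x = 1
∂L/∂w = 6 × 1 = 6

Claimed value: 4
Incorrect: The correct gradient is 6.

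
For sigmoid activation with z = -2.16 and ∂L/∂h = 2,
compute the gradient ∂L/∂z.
∂L/∂z = 0.1854

σ(-2.16) = 0.1034
σ'(-2.16) = σ(-2.16)(1 - σ(-2.16)) = 0.1034 × 0.8966 = 0.09271
∂L/∂z = ∂L/∂h · σ'(z) = 2 × 0.09271 = 0.1854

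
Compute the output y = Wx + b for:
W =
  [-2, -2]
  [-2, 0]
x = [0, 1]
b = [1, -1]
y = [-1, -1]

Wx = [-2×0 + -2×1, -2×0 + 0×1]
   = [-2, 0]
y = Wx + b = [-2 + 1, 0 + -1] = [-1, -1]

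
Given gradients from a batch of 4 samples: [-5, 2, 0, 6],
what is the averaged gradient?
Average gradient = 0.75

Average = (1/4)(-5 + 2 + 0 + 6) = 3/4 = 0.75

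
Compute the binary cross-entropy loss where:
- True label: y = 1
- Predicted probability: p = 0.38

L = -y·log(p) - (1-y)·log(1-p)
L = 0.9676

L = -1·log(0.38) - 0·log(0.62) = -log(0.38) = 0.9676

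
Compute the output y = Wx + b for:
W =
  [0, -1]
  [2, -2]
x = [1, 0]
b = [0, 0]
y = [0, 2]

Wx = [0×1 + -1×0, 2×1 + -2×0]
   = [0, 2]
y = Wx + b = [0 + 0, 2 + 0] = [0, 2]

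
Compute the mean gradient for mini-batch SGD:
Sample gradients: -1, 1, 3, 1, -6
Average gradient = -0.4

Average = (1/5)(-1 + 1 + 3 + 1 + -6) = -2/5 = -0.4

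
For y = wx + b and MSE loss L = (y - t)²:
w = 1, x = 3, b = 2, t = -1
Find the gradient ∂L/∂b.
∂L/∂b = 12

y = wx + b = (1)(3) + 2 = 5
∂L/∂y = 2(y - t) = 2(5 - -1) = 12
∂y/∂b = 1
∂L/∂b = ∂L/∂y · ∂y/∂b = 12 × 1 = 12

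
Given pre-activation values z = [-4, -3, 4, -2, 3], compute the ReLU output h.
h = [0, 0, 4, 0, 3]

ReLU applied element-wise: max(0,-4)=0, max(0,-3)=0, max(0,4)=4, max(0,-2)=0, max(0,3)=3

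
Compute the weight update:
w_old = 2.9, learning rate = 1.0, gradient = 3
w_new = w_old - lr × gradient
w_new = -0.1

w_new = w - η·∂L/∂w = 2.9 - 1.0×(3) = 2.9 - (3) = -0.1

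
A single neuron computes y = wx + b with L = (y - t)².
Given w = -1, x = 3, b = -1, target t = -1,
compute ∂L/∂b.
∂L/∂b = -6

y = wx + b = (-1)(3) + -1 = -4
∂L/∂y = 2(y - t) = 2(-4 - -1) = -6
∂y/∂b = 1
∂L/∂b = ∂L/∂y · ∂y/∂b = -6 × 1 = -6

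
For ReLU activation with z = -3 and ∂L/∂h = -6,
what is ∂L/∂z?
∂L/∂z = 0

h = ReLU(-3) = 0
Since z < 0: ∂h/∂z = 0
∂L/∂z = ∂L/∂h · ∂h/∂z = -6 × 0 = 0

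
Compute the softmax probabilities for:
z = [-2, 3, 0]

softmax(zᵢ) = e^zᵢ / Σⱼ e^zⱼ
p = [0.0064, 0.9465, 0.0471]

exp(z) = [0.1353, 20.09, 1]
Sum = 21.22
p = [0.0064, 0.9465, 0.0471]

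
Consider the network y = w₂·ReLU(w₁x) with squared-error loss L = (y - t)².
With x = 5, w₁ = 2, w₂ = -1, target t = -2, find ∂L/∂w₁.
∂L/∂w₁ = 80

Forward pass:
z = w₁x = 2×5 = 10
h = ReLU(10) = 10
y = w₂h = -1×10 = -10

Backward pass:
∂L/∂y = 2(y - t) = 2(-10 - -2) = -16
∂y/∂h = w₂ = -1
∂h/∂z = 1 (ReLU derivative)
∂z/∂w₁ = x = 5

∂L/∂w₁ = -16 × -1 × 1 × 5 = 80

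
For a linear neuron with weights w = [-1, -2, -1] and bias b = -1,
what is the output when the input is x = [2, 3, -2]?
y = -7

y = (-1)(2) + (-2)(3) + (-1)(-2) + -1 = -7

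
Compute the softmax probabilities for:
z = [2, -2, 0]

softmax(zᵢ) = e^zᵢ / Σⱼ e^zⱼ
p = [0.8668, 0.0159, 0.1173]

exp(z) = [7.389, 0.1353, 1]
Sum = 8.524
p = [0.8668, 0.0159, 0.1173]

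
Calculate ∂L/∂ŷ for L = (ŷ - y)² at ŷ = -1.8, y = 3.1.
∂L/∂ŷ = -9.8

∂L/∂ŷ = 2(ŷ - y) = 2(-1.8 - 3.1) = 2(-4.9) = -9.8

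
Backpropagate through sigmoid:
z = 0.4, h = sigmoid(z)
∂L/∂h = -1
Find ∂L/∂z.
∂L/∂z = -0.2403

σ(0.4) = 0.5987
σ'(0.4) = σ(0.4)(1 - σ(0.4)) = 0.5987 × 0.4013 = 0.2403
∂L/∂z = ∂L/∂h · σ'(z) = -1 × 0.2403 = -0.2403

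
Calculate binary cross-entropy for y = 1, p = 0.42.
L = 0.8675

L = -1·log(0.42) - 0·log(0.58) = -log(0.42) = 0.8675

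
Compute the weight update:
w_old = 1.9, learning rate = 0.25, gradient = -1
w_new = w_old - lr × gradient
w_new = 2.15

w_new = w - η·∂L/∂w = 1.9 - 0.25×(-1) = 1.9 - (-0.25) = 2.15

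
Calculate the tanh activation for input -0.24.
-0.2355

tanh(-0.24) = (e^(-0.24) - e^(0.24))/(e^(-0.24) + e^(0.24)) = -0.2355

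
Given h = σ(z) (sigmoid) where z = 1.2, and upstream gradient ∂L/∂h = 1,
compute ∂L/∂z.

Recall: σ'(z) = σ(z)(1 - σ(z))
∂L/∂z = 0.1779

σ(1.2) = 0.7685
σ'(1.2) = σ(1.2)(1 - σ(1.2)) = 0.7685 × 0.2315 = 0.1779
∂L/∂z = ∂L/∂h · σ'(z) = 1 × 0.1779 = 0.1779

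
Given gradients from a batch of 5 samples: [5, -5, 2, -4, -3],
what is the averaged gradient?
Average gradient = -1

Average = (1/5)(5 + -5 + 2 + -4 + -3) = -5/5 = -1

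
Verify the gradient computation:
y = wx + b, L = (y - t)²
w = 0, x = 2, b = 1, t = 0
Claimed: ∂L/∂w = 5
Incorrect

y = (0)(2) + 1 = 1
∂L/∂y = 2(y - t) = 2(1 - 0) = 2
∂y/∂w = x = 2
∂L/∂w = 2 × 2 = 4

Claimed value: 5
Incorrect: The correct gradient is 4.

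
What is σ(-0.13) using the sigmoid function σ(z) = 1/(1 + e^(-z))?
0.4675

sigmoid(-0.13) = 1/(1 + e^(0.13)) = 1/(1 + 1.139) = 0.4675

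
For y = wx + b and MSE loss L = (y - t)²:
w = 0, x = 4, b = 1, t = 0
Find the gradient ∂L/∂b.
∂L/∂b = 2

y = wx + b = (0)(4) + 1 = 1
∂L/∂y = 2(y - t) = 2(1 - 0) = 2
∂y/∂b = 1
∂L/∂b = ∂L/∂y · ∂y/∂b = 2 × 1 = 2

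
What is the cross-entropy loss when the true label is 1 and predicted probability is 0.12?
L = 2.12

L = -1·log(0.12) - 0·log(0.88) = -log(0.12) = 2.12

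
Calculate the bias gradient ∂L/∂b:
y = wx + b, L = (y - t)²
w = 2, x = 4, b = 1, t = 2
∂L/∂b = 14

y = wx + b = (2)(4) + 1 = 9
∂L/∂y = 2(y - t) = 2(9 - 2) = 14
∂y/∂b = 1
∂L/∂b = ∂L/∂y · ∂y/∂b = 14 × 1 = 14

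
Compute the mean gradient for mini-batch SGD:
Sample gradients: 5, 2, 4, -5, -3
Average gradient = 0.6

Average = (1/5)(5 + 2 + 4 + -5 + -3) = 3/5 = 0.6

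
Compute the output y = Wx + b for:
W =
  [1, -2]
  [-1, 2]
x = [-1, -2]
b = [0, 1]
y = [3, -2]

Wx = [1×-1 + -2×-2, -1×-1 + 2×-2]
   = [3, -3]
y = Wx + b = [3 + 0, -3 + 1] = [3, -2]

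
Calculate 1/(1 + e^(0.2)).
0.4502

sigmoid(-0.2) = 1/(1 + e^(0.2)) = 1/(1 + 1.221) = 0.4502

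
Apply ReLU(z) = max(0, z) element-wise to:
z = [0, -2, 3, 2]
h = [0, 0, 3, 2]

ReLU applied element-wise: max(0,0)=0, max(0,-2)=0, max(0,3)=3, max(0,2)=2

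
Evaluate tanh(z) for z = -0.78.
-0.6527

tanh(-0.78) = (e^(-0.78) - e^(0.78))/(e^(-0.78) + e^(0.78)) = -0.6527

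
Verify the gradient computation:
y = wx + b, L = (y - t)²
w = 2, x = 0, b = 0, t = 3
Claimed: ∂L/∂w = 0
Correct

y = (2)(0) + 0 = 0
∂L/∂y = 2(y - t) = 2(0 - 3) = -6
∂y/∂w = x = 0
∂L/∂w = -6 × 0 = 0

Claimed value: 0
Correct: The correct gradient is 0.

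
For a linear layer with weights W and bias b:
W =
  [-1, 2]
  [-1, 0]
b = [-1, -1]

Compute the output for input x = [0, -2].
y = [-5, -1]

Wx = [-1×0 + 2×-2, -1×0 + 0×-2]
   = [-4, 0]
y = Wx + b = [-4 + -1, 0 + -1] = [-5, -1]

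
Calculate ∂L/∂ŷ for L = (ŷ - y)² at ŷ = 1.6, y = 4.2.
∂L/∂ŷ = -5.2

∂L/∂ŷ = 2(ŷ - y) = 2(1.6 - 4.2) = 2(-2.6) = -5.2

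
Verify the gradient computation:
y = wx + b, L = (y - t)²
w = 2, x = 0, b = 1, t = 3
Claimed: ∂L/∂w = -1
Incorrect

y = (2)(0) + 1 = 1
∂L/∂y = 2(y - t) = 2(1 - 3) = -4
∂y/∂w = x = 0
∂L/∂w = -4 × 0 = 0

Claimed value: -1
Incorrect: The correct gradient is 0.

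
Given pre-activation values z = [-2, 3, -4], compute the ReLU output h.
h = [0, 3, 0]

ReLU applied element-wise: max(0,-2)=0, max(0,3)=3, max(0,-4)=0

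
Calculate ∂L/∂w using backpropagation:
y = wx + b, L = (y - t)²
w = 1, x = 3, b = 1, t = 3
∂L/∂w = 6

y = wx + b = (1)(3) + 1 = 4
∂L/∂y = 2(y - t) = 2(4 - 3) = 2
∂y/∂w = x = 3
∂L/∂w = ∂L/∂y · ∂y/∂w = 2 × 3 = 6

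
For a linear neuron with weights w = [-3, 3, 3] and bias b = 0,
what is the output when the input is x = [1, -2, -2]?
y = -15

y = (-3)(1) + (3)(-2) + (3)(-2) + 0 = -15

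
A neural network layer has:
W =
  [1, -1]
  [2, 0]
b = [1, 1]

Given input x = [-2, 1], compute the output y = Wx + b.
y = [-2, -3]

Wx = [1×-2 + -1×1, 2×-2 + 0×1]
   = [-3, -4]
y = Wx + b = [-3 + 1, -4 + 1] = [-2, -3]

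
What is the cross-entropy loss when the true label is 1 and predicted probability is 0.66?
L = 0.4155

L = -1·log(0.66) - 0·log(0.34) = -log(0.66) = 0.4155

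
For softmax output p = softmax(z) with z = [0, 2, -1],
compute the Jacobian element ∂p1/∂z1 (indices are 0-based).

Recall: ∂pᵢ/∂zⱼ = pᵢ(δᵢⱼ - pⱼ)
∂p1/∂z1 = 0.1318

p = softmax(z) = [0.1142, 0.8438, 0.04201]
p1 = 0.8438

∂p1/∂z1 = p1(1 - p1) = 0.8438 × (1 - 0.8438) = 0.1318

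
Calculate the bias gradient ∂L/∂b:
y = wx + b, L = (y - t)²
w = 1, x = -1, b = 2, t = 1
∂L/∂b = 0

y = wx + b = (1)(-1) + 2 = 1
∂L/∂y = 2(y - t) = 2(1 - 1) = 0
∂y/∂b = 1
∂L/∂b = ∂L/∂y · ∂y/∂b = 0 × 1 = 0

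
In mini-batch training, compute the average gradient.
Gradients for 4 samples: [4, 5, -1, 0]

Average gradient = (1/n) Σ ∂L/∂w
Average gradient = 2

Average = (1/4)(4 + 5 + -1 + 0) = 8/4 = 2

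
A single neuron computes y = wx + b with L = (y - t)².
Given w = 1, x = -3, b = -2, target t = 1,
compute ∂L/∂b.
∂L/∂b = -12

y = wx + b = (1)(-3) + -2 = -5
∂L/∂y = 2(y - t) = 2(-5 - 1) = -12
∂y/∂b = 1
∂L/∂b = ∂L/∂y · ∂y/∂b = -12 × 1 = -12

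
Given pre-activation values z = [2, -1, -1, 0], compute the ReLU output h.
h = [2, 0, 0, 0]

ReLU applied element-wise: max(0,2)=2, max(0,-1)=0, max(0,-1)=0, max(0,0)=0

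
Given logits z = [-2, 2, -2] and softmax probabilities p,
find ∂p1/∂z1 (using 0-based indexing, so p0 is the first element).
∂p1/∂z1 = 0.03409

p = softmax(z) = [0.01767, 0.9647, 0.01767]
p1 = 0.9647

∂p1/∂z1 = p1(1 - p1) = 0.9647 × (1 - 0.9647) = 0.03409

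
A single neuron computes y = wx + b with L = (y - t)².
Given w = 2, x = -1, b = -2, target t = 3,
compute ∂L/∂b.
∂L/∂b = -14

y = wx + b = (2)(-1) + -2 = -4
∂L/∂y = 2(y - t) = 2(-4 - 3) = -14
∂y/∂b = 1
∂L/∂b = ∂L/∂y · ∂y/∂b = -14 × 1 = -14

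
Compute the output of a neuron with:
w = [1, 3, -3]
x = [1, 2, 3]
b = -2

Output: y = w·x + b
y = -4

y = (1)(1) + (3)(2) + (-3)(3) + -2 = -4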